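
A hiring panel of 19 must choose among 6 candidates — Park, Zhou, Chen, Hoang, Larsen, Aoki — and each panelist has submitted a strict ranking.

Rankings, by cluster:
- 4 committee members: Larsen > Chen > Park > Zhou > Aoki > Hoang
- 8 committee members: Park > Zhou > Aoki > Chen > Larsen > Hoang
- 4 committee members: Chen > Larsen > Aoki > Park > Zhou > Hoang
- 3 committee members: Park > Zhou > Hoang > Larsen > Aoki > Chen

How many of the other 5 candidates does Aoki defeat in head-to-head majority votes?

2

Aoki against each rival (19 committee members):
Aoki vs Park: 4 for Aoki, 15 for Park — Park by 15–4.
Aoki–Zhou: Zhou 15–4.
Aoki vs Chen: Aoki preferred on 8+3 = 11 ballots; Aoki wins 11–8.
Aoki vs Hoang: 16 to 3, Aoki.
Aoki vs Larsen: 8 for Aoki, 11 for Larsen — Larsen by 11–8.
Aoki beats Chen, Hoang; loses to Park, Zhou, Larsen — 2 pairwise wins.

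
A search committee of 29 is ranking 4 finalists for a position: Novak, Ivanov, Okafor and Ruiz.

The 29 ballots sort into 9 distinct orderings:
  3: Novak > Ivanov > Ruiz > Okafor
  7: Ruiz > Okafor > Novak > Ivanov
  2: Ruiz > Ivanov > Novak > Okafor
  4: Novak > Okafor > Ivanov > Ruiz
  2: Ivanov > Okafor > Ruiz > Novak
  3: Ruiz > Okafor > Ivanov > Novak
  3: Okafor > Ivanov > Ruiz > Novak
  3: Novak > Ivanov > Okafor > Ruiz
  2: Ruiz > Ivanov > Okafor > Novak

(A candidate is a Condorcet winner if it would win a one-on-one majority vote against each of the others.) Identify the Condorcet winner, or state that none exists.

Check each pair by majority over 29 ballots:
Novak vs Ivanov: 3+7+4+3 = 17 for Novak, 12 for Ivanov — Novak by 17–12.
Novak vs Okafor: 12 to 17, Okafor.
Novak vs Ruiz: Novak preferred on 3+4+3 = 10 ballots; Ruiz wins 19–10.
Ivanov vs Okafor: Ivanov is ranked higher on 3+2+2+3+2 = 12 ballots, Okafor on 17. Okafor wins 17–12.
Ivanov vs Ruiz: 3+4+2+3+3 = 15 for Ivanov, 14 for Ruiz — Ivanov by 15–14.
Okafor vs Ruiz: 12 to 17, Ruiz.
Each candidate drops at least one matchup (Novak loses to Okafor; Ivanov loses to Novak; Okafor loses to Ruiz; Ruiz loses to Ivanov); the cycle Novak → Ivanov → Ruiz → Novak rules out a Condorcet winner.

none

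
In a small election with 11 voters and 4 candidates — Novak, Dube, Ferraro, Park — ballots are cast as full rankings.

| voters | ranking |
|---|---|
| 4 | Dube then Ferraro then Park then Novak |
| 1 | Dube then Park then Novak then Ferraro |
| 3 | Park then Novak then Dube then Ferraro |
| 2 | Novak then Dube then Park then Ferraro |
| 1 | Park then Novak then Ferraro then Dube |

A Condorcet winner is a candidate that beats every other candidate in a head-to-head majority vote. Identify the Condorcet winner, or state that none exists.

none

Pairwise majorities:
Novak vs Dube: Novak preferred on 3+2+1 = 6 ballots; Novak wins 6–5.
Novak vs Ferraro: Novak is ranked higher on 1+3+2+1 = 7 ballots, Ferraro on 4. Novak wins 7–4.
Novak vs Park: Novak preferred on 2 ballots; Park wins 9–2.
Dube vs Ferraro: Dube is ranked higher on 4+1+3+2 = 10 ballots, Ferraro on 1. Dube wins 10–1.
Dube vs Park: 4+1+2 = 7 for Dube, 4 for Park — Dube by 7–4.
Ferraro vs Park: Ferraro is ranked higher on 4 ballots, Park on 7. Park wins 7–4.
No candidate is unbeaten: Novak loses to Park; Dube loses to Novak; Ferraro loses to Novak; Park loses to Dube. In particular Novak beats Dube beats Park beats Novak is a majority cycle — no Condorcet winner exists.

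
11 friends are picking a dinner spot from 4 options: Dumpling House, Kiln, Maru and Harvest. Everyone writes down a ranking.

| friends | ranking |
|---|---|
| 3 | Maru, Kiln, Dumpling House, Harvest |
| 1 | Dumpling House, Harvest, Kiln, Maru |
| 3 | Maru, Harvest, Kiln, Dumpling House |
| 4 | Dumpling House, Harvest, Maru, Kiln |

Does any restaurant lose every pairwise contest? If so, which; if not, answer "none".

none

Pairwise majorities:
Dumpling House vs Kiln: Dumpling House is ranked higher on 1+4 = 5 ballots, Kiln on 6. Kiln wins 6–5.
Dumpling House–Maru: Maru 6–5.
Dumpling House vs Harvest: Dumpling House preferred on 3+1+4 = 8 ballots; Dumpling House wins 8–3.
Kiln vs Maru: Kiln is ranked higher on 1 ballot, Maru on 10. Maru wins 10–1.
Kiln vs Harvest: 3 for Kiln, 8 for Harvest — Harvest by 8–3.
Maru vs Harvest: Maru, 6–5.
No restaurant is winless: Dumpling House beats Harvest; Kiln beats Dumpling House; Maru beats Dumpling House; Harvest beats Kiln. There is no Condorcet loser.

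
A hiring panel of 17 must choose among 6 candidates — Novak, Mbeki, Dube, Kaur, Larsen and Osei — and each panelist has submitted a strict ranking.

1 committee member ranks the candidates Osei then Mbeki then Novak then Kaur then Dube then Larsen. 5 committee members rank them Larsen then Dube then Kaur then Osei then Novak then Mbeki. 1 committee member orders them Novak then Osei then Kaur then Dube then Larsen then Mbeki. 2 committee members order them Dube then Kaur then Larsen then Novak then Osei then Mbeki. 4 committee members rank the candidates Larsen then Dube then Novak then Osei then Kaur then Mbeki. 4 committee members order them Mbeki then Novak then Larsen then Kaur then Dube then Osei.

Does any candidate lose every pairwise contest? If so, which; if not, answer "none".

Mbeki

Head-to-head results (17 committee members):
Novak vs Mbeki: Novak, 12–5.
Novak vs Dube: 1+1+4 = 6 for Novak, 11 for Dube — Dube by 11–6.
Novak vs Kaur: Novak wins 10–7.
Novak vs Larsen: Larsen wins 11–6.
Novak vs Osei: Novak wins 11–6.
Mbeki vs Dube: 1+4 = 5 for Mbeki, 12 for Dube — Dube by 12–5.
Mbeki vs Kaur: Kaur wins 12–5.
Mbeki–Larsen: Larsen 12–5.
Mbeki vs Osei: 4 to 13, Osei.
Dube vs Kaur: Dube preferred on 5+2+4 = 11 ballots; Dube wins 11–6.
Dube vs Larsen: 1+1+2 = 4 for Dube, 13 for Larsen — Larsen by 13–4.
Dube vs Osei: Dube wins 15–2.
Kaur vs Larsen: Larsen wins 13–4.
Kaur–Osei: Kaur 11–6.
Larsen vs Osei: 15 to 2, Larsen.
Mbeki is beaten in every head-to-head and is the Condorcet loser.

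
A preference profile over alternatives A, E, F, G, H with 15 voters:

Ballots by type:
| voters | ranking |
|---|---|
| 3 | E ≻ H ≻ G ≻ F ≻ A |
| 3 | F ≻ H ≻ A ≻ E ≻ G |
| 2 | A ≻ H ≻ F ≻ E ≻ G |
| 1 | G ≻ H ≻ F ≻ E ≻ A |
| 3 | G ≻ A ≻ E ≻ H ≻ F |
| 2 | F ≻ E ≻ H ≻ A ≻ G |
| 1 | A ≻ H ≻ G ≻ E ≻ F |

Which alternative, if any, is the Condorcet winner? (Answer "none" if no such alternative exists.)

Pairwise majorities:
A vs E: A, 9–6.
A–F: F 9–6.
A vs G: A, 8–7.
A vs H: H, 9–6.
E vs F: F, 8–7.
E vs G: E, 10–5.
E–H: E 8–7.
F vs G: G wins 8–7.
F vs H: H wins 10–5.
G vs H: H, 11–4.
Each alternative drops at least one matchup (A loses to F; E loses to A; F loses to G; G loses to A; H loses to E); the cycle A > E > H > A rules out a Condorcet winner.

none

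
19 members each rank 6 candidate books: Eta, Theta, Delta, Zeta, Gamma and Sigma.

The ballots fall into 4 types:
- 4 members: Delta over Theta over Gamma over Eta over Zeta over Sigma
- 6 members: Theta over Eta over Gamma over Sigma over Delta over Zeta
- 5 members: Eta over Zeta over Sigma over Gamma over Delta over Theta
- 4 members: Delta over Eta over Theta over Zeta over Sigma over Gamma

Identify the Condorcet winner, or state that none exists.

Pairwise majorities:
Eta vs Theta: Theta, 10–9.
Eta–Delta: Eta 11–8.
Eta vs Zeta: Eta wins 19–0.
Eta vs Gamma: Eta wins 15–4.
Eta vs Sigma: Eta, 19–0.
Theta vs Delta: Delta wins 13–6.
Theta vs Zeta: Theta, 14–5.
Theta–Gamma: Theta 14–5.
Theta–Sigma: Theta 14–5.
Delta vs Zeta: Delta, 14–5.
Delta vs Gamma: Gamma, 11–8.
Delta vs Sigma: Sigma wins 11–8.
Zeta vs Gamma: Gamma, 10–9.
Zeta–Sigma: Zeta 13–6.
Gamma vs Sigma: Gamma wins 10–9.
No book is unbeaten: Eta loses to Theta; Theta loses to Delta; Delta loses to Eta; Zeta loses to Eta; Gamma loses to Eta; Sigma loses to Eta. In particular Eta → Delta → Theta → Eta is a majority cycle — no Condorcet winner exists.

none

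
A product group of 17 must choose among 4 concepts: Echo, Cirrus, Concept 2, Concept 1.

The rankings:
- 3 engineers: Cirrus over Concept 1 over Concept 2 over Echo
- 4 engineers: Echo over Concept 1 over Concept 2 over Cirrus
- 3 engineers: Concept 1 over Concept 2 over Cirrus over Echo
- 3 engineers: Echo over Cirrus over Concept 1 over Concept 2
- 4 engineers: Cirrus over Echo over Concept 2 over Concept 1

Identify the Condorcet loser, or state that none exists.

Concept 2

Pairwise majorities:
Echo vs Cirrus: 4+3 = 7 for Echo, 10 for Cirrus — Cirrus by 10–7.
Echo vs Concept 2: 4+3+4 = 11 for Echo, 6 for Concept 2 — Echo by 11–6.
Echo–Concept 1: Echo 11–6.
Cirrus–Concept 2: Cirrus 10–7.
Cirrus vs Concept 1: 3+3+4 = 10 for Cirrus, 7 for Concept 1 — Cirrus by 10–7.
Concept 2 vs Concept 1: Concept 2 preferred on 4 ballots; Concept 1 wins 13–4.
Only Concept 2 has no wins; Concept 2 is the Condorcet loser.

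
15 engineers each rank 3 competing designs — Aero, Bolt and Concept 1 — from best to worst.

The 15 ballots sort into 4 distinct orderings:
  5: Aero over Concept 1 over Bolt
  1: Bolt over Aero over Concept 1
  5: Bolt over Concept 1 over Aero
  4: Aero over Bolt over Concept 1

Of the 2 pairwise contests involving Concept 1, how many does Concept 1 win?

Concept 1 against each rival (15 engineers):
Concept 1 vs Aero: 5 to 10, Aero.
Concept 1–Bolt: Bolt 10–5.
Concept 1 beats no one; loses to Aero, Bolt — 0 pairwise wins.

0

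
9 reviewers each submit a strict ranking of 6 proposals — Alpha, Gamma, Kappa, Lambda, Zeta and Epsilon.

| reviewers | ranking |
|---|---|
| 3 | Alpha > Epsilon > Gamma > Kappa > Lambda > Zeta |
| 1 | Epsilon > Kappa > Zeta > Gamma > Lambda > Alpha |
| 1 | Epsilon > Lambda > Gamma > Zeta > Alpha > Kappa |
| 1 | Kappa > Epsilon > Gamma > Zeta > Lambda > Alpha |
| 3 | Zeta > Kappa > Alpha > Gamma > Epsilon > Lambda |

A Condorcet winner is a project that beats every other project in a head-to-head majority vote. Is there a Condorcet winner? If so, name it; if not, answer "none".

Check each pair by majority over 9 ballots:
Alpha–Gamma: Alpha 6–3.
Alpha vs Kappa: Kappa wins 5–4.
Alpha vs Lambda: Alpha, 6–3.
Alpha vs Zeta: Zeta wins 6–3.
Alpha vs Epsilon: Alpha wins 6–3.
Gamma vs Kappa: Kappa wins 5–4.
Gamma vs Lambda: Gamma wins 8–1.
Gamma vs Zeta: Gamma, 5–4.
Gamma vs Epsilon: Epsilon wins 6–3.
Kappa–Lambda: Kappa 8–1.
Kappa vs Zeta: Kappa wins 5–4.
Kappa vs Epsilon: Epsilon wins 5–4.
Lambda–Zeta: Zeta 5–4.
Lambda–Epsilon: Epsilon 9–0.
Zeta–Epsilon: Epsilon 6–3.
Each project drops at least one matchup (Alpha loses to Kappa; Gamma loses to Alpha; Kappa loses to Epsilon; Lambda loses to Alpha; Zeta loses to Gamma; Epsilon loses to Alpha); the cycle Alpha beats Gamma beats Zeta beats Alpha rules out a Condorcet winner.

none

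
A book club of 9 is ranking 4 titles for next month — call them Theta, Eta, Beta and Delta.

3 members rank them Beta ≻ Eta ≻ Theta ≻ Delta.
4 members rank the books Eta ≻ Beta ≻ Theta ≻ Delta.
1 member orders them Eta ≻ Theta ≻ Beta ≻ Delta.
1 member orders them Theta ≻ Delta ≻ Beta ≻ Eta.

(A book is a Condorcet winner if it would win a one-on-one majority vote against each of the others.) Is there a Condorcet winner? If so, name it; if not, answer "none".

Eta

Check each pair by majority over 9 ballots:
Theta–Eta: Eta 8–1.
Theta vs Beta: 1+1 = 2 for Theta, 7 for Beta — Beta by 7–2.
Theta vs Delta: Theta wins 9–0.
Eta–Beta: Eta 5–4.
Eta vs Delta: 3+4+1 = 8 for Eta, 1 for Delta — Eta by 8–1.
Beta vs Delta: Beta preferred on 3+4+1 = 8 ballots; Beta wins 8–1.
Eta beats each of Theta, Beta, Delta — Eta is the Condorcet winner.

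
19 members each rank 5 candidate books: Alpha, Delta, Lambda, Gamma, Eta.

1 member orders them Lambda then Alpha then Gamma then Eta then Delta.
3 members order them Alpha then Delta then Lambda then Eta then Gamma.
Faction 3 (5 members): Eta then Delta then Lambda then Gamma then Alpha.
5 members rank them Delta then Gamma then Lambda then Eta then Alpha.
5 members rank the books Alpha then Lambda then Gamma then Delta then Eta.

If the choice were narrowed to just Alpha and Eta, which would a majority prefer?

Eta

Ballots ranking Alpha above Eta: 1 + 3 + 5 = 9.
Ballots ranking Eta above Alpha: 19 − 9 = 10.
Eta wins the head-to-head 10–9.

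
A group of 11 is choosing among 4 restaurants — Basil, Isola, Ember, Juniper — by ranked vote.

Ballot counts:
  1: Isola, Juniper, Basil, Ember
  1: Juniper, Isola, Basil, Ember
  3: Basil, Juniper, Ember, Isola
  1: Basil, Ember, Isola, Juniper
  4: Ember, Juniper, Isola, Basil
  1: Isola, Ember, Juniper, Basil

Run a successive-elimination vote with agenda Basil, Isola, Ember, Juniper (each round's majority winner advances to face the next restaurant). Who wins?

Ember

Round 1: Basil vs Isola — 4–7, Isola advances.
Round 2: Isola vs Ember — 3–8, Ember advances.
Round 3: Ember vs Juniper — 6–5, Ember advances.
The agenda winner is Ember.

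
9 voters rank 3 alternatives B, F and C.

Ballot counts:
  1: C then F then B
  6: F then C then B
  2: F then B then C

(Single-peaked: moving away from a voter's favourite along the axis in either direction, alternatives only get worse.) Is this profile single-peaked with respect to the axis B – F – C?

Axis positions: B=1, F=2, C=3.
Cluster 1 (peak C at position 3): ranking walks positions 3-2-1, expanding outward from the peak — single-peaked.
Cluster 2 (peak F at position 2): ranking walks positions 2-3-1, expanding outward from the peak — single-peaked.
Cluster 3 (peak F at position 2): ranking walks positions 2-1-3, expanding outward from the peak — single-peaked.
Every ranking is single-peaked on this axis.

yes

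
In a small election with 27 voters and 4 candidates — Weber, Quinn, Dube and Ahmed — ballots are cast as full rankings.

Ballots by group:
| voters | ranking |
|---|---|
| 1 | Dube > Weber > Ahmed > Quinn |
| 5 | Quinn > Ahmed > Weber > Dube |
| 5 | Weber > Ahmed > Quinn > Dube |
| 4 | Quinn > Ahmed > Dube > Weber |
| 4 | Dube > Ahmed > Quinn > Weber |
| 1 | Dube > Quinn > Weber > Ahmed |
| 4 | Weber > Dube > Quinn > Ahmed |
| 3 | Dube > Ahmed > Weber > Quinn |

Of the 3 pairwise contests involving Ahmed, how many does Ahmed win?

2

Ahmed against each rival (27 voters):
Ahmed–Weber: Ahmed 16–11.
Ahmed vs Quinn: Ahmed preferred on 1+5+4+3 = 13 ballots; Quinn wins 14–13.
Ahmed–Dube: Ahmed 14–13.
Ahmed beats Weber, Dube; loses to Quinn — 2 pairwise wins.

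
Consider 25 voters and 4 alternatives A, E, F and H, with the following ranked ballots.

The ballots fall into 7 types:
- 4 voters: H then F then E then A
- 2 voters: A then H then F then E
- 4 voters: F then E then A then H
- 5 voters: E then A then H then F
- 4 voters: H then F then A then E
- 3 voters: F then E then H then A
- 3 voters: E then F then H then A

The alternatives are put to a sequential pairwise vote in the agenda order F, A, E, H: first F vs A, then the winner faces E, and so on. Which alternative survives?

H

Round 1: F vs A — 18–7, F advances.
Round 2: F vs E — 17–8, F advances.
Round 3: F vs H — 10–15, H advances.
H survives the agenda.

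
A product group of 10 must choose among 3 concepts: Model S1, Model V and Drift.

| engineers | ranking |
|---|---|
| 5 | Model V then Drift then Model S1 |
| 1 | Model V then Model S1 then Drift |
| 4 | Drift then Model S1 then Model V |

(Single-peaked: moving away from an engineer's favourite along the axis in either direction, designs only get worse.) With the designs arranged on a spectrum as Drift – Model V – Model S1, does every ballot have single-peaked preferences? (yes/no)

no

Axis positions: Drift=1, Model V=2, Model S1=3.
Ballot type 1 (peak Model V at position 2): ranking walks positions 2-1-3, expanding outward from the peak — single-peaked.
Ballot type 2 (peak Model V at position 2): ranking walks positions 2-3-1, expanding outward from the peak — single-peaked.
Ballot type 3: ranking walks positions 1-3-2; Model S1 is ranked above Model V even though Model V lies between Model S1 and the peak Drift on the axis — preferences dip and rise again. Not single-peaked.
Ballot type 3 violates single-peakedness, so the profile is not single-peaked on this axis.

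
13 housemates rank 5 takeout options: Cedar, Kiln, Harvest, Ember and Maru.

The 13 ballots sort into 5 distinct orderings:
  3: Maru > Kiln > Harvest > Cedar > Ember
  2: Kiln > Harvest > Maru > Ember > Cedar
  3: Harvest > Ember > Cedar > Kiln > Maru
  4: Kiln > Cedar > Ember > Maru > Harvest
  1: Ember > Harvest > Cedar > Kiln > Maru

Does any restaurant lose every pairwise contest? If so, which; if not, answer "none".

Head-to-head results (13 friends):
Cedar–Kiln: Kiln 9–4.
Cedar–Harvest: Harvest 9–4.
Cedar vs Ember: Cedar, 7–6.
Cedar vs Maru: Cedar wins 8–5.
Kiln vs Harvest: Kiln preferred on 3+2+4 = 9 ballots; Kiln wins 9–4.
Kiln vs Ember: Kiln preferred on 3+2+4 = 9 ballots; Kiln wins 9–4.
Kiln vs Maru: Kiln, 10–3.
Harvest vs Ember: Harvest, 8–5.
Harvest vs Maru: Harvest is ranked higher on 2+3+1 = 6 ballots, Maru on 7. Maru wins 7–6.
Ember vs Maru: Ember, 8–5.
No restaurant is winless: Cedar beats Ember; Kiln beats Cedar; Harvest beats Cedar; Ember beats Maru; Maru beats Harvest. There is no Condorcet loser.

none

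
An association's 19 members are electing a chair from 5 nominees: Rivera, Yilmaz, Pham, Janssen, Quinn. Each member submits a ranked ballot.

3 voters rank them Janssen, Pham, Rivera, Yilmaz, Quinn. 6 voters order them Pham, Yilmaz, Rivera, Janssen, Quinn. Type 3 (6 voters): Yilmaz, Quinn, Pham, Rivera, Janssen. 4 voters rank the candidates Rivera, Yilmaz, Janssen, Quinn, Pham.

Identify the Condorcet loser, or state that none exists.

Pairwise majorities:
Rivera vs Yilmaz: Yilmaz, 12–7.
Rivera vs Pham: Rivera is ranked higher on 4 ballots, Pham on 15. Pham wins 15–4.
Rivera vs Janssen: Rivera preferred on 6+6+4 = 16 ballots; Rivera wins 16–3.
Rivera–Quinn: Rivera 13–6.
Yilmaz vs Pham: 6+4 = 10 for Yilmaz, 9 for Pham — Yilmaz by 10–9.
Yilmaz vs Janssen: 6+6+4 = 16 for Yilmaz, 3 for Janssen — Yilmaz by 16–3.
Yilmaz vs Quinn: Yilmaz is ranked higher on 3+6+6+4 = 19 ballots, Quinn on 0. Yilmaz wins 19–0.
Pham vs Janssen: 6+6 = 12 for Pham, 7 for Janssen — Pham by 12–7.
Pham vs Quinn: 3+6 = 9 for Pham, 10 for Quinn — Quinn by 10–9.
Janssen–Quinn: Janssen 13–6.
No candidate is winless: Rivera beats Janssen; Yilmaz beats Rivera; Pham beats Rivera; Janssen beats Quinn; Quinn beats Pham. There is no Condorcet loser.

none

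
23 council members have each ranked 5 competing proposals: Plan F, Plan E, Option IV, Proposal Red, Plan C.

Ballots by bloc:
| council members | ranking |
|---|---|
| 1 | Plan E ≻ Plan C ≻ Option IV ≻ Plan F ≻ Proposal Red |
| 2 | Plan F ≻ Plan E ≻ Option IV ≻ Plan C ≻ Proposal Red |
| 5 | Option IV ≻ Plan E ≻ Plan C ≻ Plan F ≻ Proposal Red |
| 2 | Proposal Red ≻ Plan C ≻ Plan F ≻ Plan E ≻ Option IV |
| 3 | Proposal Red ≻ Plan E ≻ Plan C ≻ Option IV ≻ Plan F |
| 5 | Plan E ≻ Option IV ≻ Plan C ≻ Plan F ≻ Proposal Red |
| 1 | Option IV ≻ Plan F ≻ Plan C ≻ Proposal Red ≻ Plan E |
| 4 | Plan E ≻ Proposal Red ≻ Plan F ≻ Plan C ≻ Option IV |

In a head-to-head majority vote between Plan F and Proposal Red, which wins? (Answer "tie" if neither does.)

Plan F

Ballots ranking Plan F above Proposal Red: 1 + 2 + 5 + 5 + 1 = 14.
Ballots ranking Proposal Red above Plan F: 23 − 14 = 9.
Plan F wins the head-to-head 14–9.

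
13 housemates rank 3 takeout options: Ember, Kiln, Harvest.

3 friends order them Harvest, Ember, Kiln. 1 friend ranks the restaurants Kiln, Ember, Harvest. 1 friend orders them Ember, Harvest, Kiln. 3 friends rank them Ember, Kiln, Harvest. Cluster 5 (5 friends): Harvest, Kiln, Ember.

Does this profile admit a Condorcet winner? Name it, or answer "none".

Head-to-head results (13 friends):
Ember vs Kiln: Ember preferred on 3+1+3 = 7 ballots; Ember wins 7–6.
Ember vs Harvest: Harvest wins 8–5.
Kiln vs Harvest: Harvest wins 9–4.
Harvest wins every pairwise contest, so Harvest is the Condorcet winner.

Harvest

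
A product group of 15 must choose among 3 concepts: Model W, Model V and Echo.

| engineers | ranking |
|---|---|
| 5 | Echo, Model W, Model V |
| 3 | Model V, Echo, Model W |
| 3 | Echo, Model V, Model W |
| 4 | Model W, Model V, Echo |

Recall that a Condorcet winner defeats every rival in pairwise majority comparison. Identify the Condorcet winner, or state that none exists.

Echo

Head-to-head results (15 engineers):
Model W vs Model V: Model W wins 9–6.
Model W vs Echo: 4 for Model W, 11 for Echo — Echo by 11–4.
Model V vs Echo: Echo, 8–7.
Echo beats each of Model W, Model V — Echo is the Condorcet winner.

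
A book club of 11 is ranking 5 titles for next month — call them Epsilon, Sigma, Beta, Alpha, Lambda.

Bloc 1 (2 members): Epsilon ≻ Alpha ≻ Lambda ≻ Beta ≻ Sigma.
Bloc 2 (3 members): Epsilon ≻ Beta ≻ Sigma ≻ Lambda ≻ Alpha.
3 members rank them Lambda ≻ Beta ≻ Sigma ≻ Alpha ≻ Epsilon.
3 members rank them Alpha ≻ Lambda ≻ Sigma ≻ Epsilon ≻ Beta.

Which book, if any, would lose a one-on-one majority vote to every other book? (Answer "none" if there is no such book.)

Pairwise majorities:
Epsilon–Sigma: Sigma 6–5.
Epsilon vs Beta: Epsilon, 8–3.
Epsilon vs Alpha: Alpha wins 6–5.
Epsilon vs Lambda: Lambda wins 6–5.
Sigma vs Beta: 3 to 8, Beta.
Sigma vs Alpha: 3+3 = 6 for Sigma, 5 for Alpha — Sigma by 6–5.
Sigma vs Lambda: Sigma is ranked higher on 3 ballots, Lambda on 8. Lambda wins 8–3.
Beta vs Alpha: Beta wins 6–5.
Beta–Lambda: Lambda 8–3.
Alpha vs Lambda: Alpha preferred on 2+3 = 5 ballots; Lambda wins 6–5.
Each book has at least one pairwise win (Epsilon beats Beta; Sigma beats Epsilon; Beta beats Sigma; Alpha beats Epsilon; Lambda beats Epsilon) — no Condorcet loser.

none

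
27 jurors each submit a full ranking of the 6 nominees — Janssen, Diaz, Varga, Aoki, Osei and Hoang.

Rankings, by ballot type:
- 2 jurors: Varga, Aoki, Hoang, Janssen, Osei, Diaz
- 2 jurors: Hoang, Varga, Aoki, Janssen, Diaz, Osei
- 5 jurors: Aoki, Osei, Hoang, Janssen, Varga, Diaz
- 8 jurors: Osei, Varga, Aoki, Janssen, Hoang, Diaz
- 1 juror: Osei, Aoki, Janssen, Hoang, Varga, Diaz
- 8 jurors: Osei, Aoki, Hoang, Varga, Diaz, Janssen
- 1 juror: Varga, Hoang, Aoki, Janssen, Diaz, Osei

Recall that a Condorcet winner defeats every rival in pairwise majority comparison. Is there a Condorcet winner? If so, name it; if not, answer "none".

Osei

Check each pair by majority over 27 ballots:
Janssen vs Diaz: Janssen, 19–8.
Janssen vs Varga: Varga, 21–6.
Janssen vs Aoki: 0 for Janssen, 27 for Aoki — Aoki by 27–0.
Janssen vs Osei: 5 to 22, Osei.
Janssen vs Hoang: Hoang, 18–9.
Diaz vs Varga: 0 for Diaz, 27 for Varga — Varga by 27–0.
Diaz vs Aoki: Diaz is ranked higher on 0 ballots, Aoki on 27. Aoki wins 27–0.
Diaz–Osei: Osei 24–3.
Diaz vs Hoang: Diaz is ranked higher on 0 ballots, Hoang on 27. Hoang wins 27–0.
Varga–Aoki: Aoki 14–13.
Varga vs Osei: Osei wins 22–5.
Varga vs Hoang: Hoang wins 16–11.
Aoki–Osei: Osei 17–10.
Aoki vs Hoang: 24 to 3, Aoki.
Osei vs Hoang: 22 to 5, Osei.
Osei defeats every rival head-to-head and is the Condorcet winner.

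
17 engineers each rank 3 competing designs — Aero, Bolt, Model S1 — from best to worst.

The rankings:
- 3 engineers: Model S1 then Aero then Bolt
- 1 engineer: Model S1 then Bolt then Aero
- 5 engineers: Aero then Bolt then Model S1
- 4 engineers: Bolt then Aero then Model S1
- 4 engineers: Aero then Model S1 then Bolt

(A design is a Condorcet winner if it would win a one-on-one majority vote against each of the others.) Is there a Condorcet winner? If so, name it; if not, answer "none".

Check each pair by majority over 17 ballots:
Aero vs Bolt: Aero is ranked higher on 3+5+4 = 12 ballots, Bolt on 5. Aero wins 12–5.
Aero vs Model S1: 5+4+4 = 13 for Aero, 4 for Model S1 — Aero by 13–4.
Bolt vs Model S1: 5+4 = 9 for Bolt, 8 for Model S1 — Bolt by 9–8.
Only Aero has no losses; Aero is the Condorcet winner.

Aero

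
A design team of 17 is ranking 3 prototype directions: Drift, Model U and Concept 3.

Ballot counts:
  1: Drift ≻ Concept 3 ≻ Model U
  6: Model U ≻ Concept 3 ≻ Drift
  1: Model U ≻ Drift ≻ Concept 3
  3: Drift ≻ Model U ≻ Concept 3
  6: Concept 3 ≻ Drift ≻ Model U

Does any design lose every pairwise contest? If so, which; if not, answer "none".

none

Pairwise majorities:
Drift vs Model U: Drift is ranked higher on 1+3+6 = 10 ballots, Model U on 7. Drift wins 10–7.
Drift vs Concept 3: Concept 3, 12–5.
Model U vs Concept 3: 6+1+3 = 10 for Model U, 7 for Concept 3 — Model U by 10–7.
Each design has at least one pairwise win (Drift beats Model U; Model U beats Concept 3; Concept 3 beats Drift) — no Condorcet loser.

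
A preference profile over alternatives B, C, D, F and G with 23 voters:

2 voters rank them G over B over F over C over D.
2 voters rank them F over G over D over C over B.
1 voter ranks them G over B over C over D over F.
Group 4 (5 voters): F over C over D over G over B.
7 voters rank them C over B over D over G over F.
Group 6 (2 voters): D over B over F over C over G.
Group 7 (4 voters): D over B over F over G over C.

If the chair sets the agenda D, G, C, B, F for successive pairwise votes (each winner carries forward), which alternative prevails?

Round 1: D vs G — 18–5, D advances.
Round 2: D vs C — 8–15, C advances.
Round 3: C vs B — 14–9, C advances.
Round 4: C vs F — 8–15, F advances.
F survives the agenda.

F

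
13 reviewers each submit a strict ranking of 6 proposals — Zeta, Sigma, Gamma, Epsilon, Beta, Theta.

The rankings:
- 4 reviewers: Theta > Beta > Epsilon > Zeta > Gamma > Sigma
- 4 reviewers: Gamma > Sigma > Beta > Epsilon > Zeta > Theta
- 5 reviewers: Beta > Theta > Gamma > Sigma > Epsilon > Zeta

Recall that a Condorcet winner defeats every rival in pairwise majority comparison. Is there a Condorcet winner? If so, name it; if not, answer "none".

Head-to-head results (13 reviewers):
Zeta–Sigma: Sigma 9–4.
Zeta vs Gamma: Gamma wins 9–4.
Zeta vs Epsilon: Epsilon wins 13–0.
Zeta vs Beta: Beta wins 13–0.
Zeta–Theta: Theta 9–4.
Sigma vs Gamma: Gamma, 13–0.
Sigma vs Epsilon: Sigma, 9–4.
Sigma vs Beta: Beta wins 9–4.
Sigma vs Theta: Theta, 9–4.
Gamma vs Epsilon: Gamma wins 9–4.
Gamma vs Beta: Beta, 9–4.
Gamma–Theta: Theta 9–4.
Epsilon vs Beta: Beta wins 13–0.
Epsilon vs Theta: Theta, 9–4.
Beta–Theta: Beta 9–4.
Beta beats each of Zeta, Sigma, Gamma, Epsilon, Theta — Beta is the Condorcet winner.

Beta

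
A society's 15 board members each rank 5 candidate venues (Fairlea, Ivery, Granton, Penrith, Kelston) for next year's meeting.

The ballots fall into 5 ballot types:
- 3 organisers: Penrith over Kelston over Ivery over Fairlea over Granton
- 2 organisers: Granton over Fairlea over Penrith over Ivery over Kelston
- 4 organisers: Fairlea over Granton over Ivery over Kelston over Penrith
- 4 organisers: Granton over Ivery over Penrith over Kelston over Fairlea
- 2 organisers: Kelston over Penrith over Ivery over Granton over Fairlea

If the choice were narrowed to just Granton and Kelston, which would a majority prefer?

Ballots ranking Granton above Kelston: 2 + 4 + 4 = 10.
Ballots ranking Kelston above Granton: 15 − 10 = 5.
Granton wins the head-to-head 10–5.

Granton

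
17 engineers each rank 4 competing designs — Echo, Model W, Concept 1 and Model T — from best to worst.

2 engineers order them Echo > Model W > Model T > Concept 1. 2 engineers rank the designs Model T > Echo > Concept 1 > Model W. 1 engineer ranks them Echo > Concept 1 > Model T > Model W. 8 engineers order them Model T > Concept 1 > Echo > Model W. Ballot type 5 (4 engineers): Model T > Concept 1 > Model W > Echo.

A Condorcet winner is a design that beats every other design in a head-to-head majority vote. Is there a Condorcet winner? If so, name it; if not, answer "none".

Model T

Pairwise majorities:
Echo vs Model W: Echo wins 13–4.
Echo vs Concept 1: Concept 1 wins 12–5.
Echo vs Model T: Model T wins 14–3.
Model W vs Concept 1: Concept 1 wins 15–2.
Model W vs Model T: Model T, 15–2.
Concept 1–Model T: Model T 16–1.
Model T wins every pairwise contest, so Model T is the Condorcet winner.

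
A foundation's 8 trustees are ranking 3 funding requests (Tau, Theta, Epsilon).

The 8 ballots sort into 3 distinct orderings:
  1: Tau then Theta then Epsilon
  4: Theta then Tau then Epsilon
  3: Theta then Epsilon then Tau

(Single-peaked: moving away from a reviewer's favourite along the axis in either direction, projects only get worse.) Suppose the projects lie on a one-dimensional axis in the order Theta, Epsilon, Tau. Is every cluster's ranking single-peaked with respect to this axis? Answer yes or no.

Axis positions: Theta=1, Epsilon=2, Tau=3.
Cluster 1: ranking walks positions 3-1-2; Theta is ranked above Epsilon even though Epsilon lies between Theta and the peak Tau on the axis — preferences dip and rise again. Not single-peaked.
Cluster 2: ranking walks positions 1-3-2; Tau is ranked above Epsilon even though Epsilon lies between Tau and the peak Theta on the axis — preferences dip and rise again. Not single-peaked.
Cluster 3 (peak Theta at position 1): ranking walks positions 1-2-3, expanding outward from the peak — single-peaked.
Cluster 1 violates single-peakedness, so the profile is not single-peaked on this axis.

no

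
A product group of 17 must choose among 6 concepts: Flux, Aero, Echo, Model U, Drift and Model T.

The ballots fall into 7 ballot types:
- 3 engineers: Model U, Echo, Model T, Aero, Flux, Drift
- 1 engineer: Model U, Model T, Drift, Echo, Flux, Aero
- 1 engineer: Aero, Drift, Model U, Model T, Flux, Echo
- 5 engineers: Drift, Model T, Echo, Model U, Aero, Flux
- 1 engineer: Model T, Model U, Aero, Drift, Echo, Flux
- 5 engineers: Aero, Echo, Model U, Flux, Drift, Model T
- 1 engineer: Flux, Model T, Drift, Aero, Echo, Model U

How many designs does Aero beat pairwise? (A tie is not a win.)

2

Aero against each rival (17 engineers):
Aero–Flux: Aero 15–2.
Aero vs Echo: 1+1+5+1 = 8 for Aero, 9 for Echo — Echo by 9–8.
Aero vs Model U: 1+5+1 = 7 for Aero, 10 for Model U — Model U by 10–7.
Aero vs Drift: Aero, 10–7.
Aero vs Model T: Model T, 11–6.
Aero beats Flux, Drift; loses to Echo, Model U, Model T — 2 pairwise wins.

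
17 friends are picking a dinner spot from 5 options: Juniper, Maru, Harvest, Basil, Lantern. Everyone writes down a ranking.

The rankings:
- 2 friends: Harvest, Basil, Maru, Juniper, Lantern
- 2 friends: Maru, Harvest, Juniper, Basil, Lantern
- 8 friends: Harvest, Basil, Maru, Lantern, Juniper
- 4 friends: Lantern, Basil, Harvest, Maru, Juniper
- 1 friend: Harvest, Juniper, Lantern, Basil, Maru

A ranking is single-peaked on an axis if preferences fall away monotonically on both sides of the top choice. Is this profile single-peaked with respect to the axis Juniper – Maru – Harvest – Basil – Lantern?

Axis positions: Juniper=1, Maru=2, Harvest=3, Basil=4, Lantern=5.
Cluster 1 (peak Harvest at position 3): ranking walks positions 3-4-2-1-5, expanding outward from the peak — single-peaked.
Cluster 2 (peak Maru at position 2): ranking walks positions 2-3-1-4-5, expanding outward from the peak — single-peaked.
Cluster 3 (peak Harvest at position 3): ranking walks positions 3-4-2-5-1, expanding outward from the peak — single-peaked.
Cluster 4 (peak Lantern at position 5): ranking walks positions 5-4-3-2-1, expanding outward from the peak — single-peaked.
Cluster 5: ranking walks positions 3-1-5-4-2; Juniper is ranked above Maru even though Maru lies between Juniper and the peak Harvest on the axis — preferences dip and rise again. Not single-peaked.
Cluster 5 violates single-peakedness, so the profile is not single-peaked on this axis.

no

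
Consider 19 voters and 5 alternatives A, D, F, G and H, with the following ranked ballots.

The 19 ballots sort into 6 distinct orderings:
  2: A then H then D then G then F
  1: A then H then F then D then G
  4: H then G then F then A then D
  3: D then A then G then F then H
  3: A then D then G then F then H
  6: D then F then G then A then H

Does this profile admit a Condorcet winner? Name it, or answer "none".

Check each pair by majority over 19 ballots:
A vs D: 2+1+4+3 = 10 for A, 9 for D — A by 10–9.
A vs F: A is ranked higher on 2+1+3+3 = 9 ballots, F on 10. F wins 10–9.
A vs G: 9 to 10, G.
A vs H: 15 to 4, A.
D vs F: D is ranked higher on 2+3+3+6 = 14 ballots, F on 5. D wins 14–5.
D vs G: 2+1+3+3+6 = 15 for D, 4 for G — D by 15–4.
D vs H: D preferred on 3+3+6 = 12 ballots; D wins 12–7.
F vs G: F is ranked higher on 1+6 = 7 ballots, G on 12. G wins 12–7.
F vs H: 3+3+6 = 12 for F, 7 for H — F by 12–7.
G vs H: G preferred on 3+3+6 = 12 ballots; G wins 12–7.
No alternative is unbeaten: A loses to F; D loses to A; F loses to D; G loses to D; H loses to A. In particular A > D > F > A is a majority cycle — no Condorcet winner exists.

none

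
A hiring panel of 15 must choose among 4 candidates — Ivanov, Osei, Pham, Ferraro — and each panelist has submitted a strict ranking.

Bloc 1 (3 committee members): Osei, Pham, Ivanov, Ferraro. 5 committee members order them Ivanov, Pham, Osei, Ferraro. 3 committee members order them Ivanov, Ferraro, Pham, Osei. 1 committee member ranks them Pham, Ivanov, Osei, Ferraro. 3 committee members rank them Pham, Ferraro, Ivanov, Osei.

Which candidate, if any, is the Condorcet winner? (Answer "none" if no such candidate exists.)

Ivanov

Check each pair by majority over 15 ballots:
Ivanov vs Osei: Ivanov wins 12–3.
Ivanov vs Pham: Ivanov wins 8–7.
Ivanov vs Ferraro: Ivanov, 12–3.
Osei–Pham: Pham 12–3.
Osei vs Ferraro: Osei wins 9–6.
Pham–Ferraro: Pham 12–3.
Ivanov defeats every rival head-to-head and is the Condorcet winner.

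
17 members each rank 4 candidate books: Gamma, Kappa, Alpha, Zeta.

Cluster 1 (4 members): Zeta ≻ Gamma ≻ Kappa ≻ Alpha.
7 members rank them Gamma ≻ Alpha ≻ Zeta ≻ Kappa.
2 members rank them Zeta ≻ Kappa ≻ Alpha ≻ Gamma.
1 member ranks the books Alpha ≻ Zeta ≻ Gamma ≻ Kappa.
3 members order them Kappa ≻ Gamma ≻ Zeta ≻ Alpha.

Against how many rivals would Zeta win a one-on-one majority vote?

2

Zeta against each rival (17 members):
Zeta vs Gamma: 4+2+1 = 7 for Zeta, 10 for Gamma — Gamma by 10–7.
Zeta vs Kappa: 14 to 3, Zeta.
Zeta–Alpha: Zeta 9–8.
Zeta beats Kappa, Alpha; loses to Gamma — 2 pairwise wins.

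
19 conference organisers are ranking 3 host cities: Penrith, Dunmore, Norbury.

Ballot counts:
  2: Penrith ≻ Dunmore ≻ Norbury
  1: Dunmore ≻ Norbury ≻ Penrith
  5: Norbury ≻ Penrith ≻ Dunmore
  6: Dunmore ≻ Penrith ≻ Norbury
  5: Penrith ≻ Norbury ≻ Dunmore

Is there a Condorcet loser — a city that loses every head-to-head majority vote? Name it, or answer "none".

Pairwise majorities:
Penrith vs Dunmore: 12 to 7, Penrith.
Penrith vs Norbury: Penrith wins 13–6.
Dunmore vs Norbury: 9 to 10, Norbury.
Only Dunmore has no wins; Dunmore is the Condorcet loser.

Dunmore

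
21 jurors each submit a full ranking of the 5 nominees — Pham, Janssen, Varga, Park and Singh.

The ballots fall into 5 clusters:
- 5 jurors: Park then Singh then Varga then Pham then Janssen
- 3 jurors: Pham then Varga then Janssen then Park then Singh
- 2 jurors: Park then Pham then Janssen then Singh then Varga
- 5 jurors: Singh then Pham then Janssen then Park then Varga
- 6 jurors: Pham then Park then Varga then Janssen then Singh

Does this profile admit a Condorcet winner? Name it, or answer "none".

Pairwise majorities:
Pham vs Janssen: Pham wins 21–0.
Pham–Varga: Pham 16–5.
Pham–Park: Pham 14–7.
Pham vs Singh: Pham, 11–10.
Janssen vs Varga: Varga, 14–7.
Janssen vs Park: Park, 13–8.
Janssen–Singh: Janssen 11–10.
Varga vs Park: Park, 18–3.
Varga vs Singh: Singh, 12–9.
Park vs Singh: Park wins 16–5.
Pham wins every pairwise contest, so Pham is the Condorcet winner.

Pham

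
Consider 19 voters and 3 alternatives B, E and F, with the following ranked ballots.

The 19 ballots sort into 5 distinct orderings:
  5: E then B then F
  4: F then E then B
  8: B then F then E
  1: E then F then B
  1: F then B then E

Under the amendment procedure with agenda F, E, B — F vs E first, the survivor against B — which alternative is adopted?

B

Round 1: F vs E — 13–6, F advances.
Round 2: F vs B — 6–13, B advances.
The agenda winner is B.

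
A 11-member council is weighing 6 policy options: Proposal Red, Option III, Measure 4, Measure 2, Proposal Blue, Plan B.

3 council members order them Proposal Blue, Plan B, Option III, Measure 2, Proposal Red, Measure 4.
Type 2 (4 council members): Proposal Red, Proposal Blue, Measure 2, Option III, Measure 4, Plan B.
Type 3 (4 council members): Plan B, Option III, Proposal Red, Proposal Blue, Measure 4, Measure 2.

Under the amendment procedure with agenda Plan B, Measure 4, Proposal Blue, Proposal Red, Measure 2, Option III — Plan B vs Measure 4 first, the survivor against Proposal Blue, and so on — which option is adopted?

Round 1: Plan B vs Measure 4 — 7–4, Plan B advances.
Round 2: Plan B vs Proposal Blue — 4–7, Proposal Blue advances.
Round 3: Proposal Blue vs Proposal Red — 3–8, Proposal Red advances.
Round 4: Proposal Red vs Measure 2 — 8–3, Proposal Red advances.
Round 5: Proposal Red vs Option III — 4–7, Option III advances.
The agenda winner is Option III.

Option III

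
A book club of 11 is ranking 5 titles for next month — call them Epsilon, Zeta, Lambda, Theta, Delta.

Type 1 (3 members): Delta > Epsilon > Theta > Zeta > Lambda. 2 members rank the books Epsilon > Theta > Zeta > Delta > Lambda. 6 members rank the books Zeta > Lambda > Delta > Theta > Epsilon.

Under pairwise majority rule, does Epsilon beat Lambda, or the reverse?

Lambda

Ballots ranking Epsilon above Lambda: 3 + 2 = 5.
Ballots ranking Lambda above Epsilon: 11 − 5 = 6.
Lambda wins the head-to-head 6–5.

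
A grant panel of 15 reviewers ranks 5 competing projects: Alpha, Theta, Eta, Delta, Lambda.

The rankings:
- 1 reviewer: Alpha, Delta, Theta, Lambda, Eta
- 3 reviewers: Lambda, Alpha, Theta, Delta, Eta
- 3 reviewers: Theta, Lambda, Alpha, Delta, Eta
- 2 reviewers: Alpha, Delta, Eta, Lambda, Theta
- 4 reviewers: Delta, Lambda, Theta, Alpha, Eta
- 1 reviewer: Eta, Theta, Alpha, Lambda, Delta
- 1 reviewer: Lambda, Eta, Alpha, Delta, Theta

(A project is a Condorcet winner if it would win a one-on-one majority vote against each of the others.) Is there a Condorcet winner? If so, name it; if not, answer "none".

Head-to-head results (15 reviewers):
Alpha vs Theta: Theta wins 8–7.
Alpha vs Eta: Alpha, 13–2.
Alpha vs Delta: Alpha, 11–4.
Alpha–Lambda: Lambda 11–4.
Theta vs Eta: Theta, 11–4.
Theta vs Delta: Delta wins 8–7.
Theta vs Lambda: Lambda wins 10–5.
Eta vs Delta: Delta wins 13–2.
Eta vs Lambda: Lambda, 12–3.
Delta–Lambda: Lambda 8–7.
Lambda wins every pairwise contest, so Lambda is the Condorcet winner.

Lambda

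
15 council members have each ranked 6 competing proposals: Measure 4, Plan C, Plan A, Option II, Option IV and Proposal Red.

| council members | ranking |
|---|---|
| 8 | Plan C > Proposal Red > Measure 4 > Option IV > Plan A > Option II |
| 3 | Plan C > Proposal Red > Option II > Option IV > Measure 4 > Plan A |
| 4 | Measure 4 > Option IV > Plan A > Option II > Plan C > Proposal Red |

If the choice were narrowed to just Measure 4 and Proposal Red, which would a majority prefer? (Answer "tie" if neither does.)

Ballots ranking Measure 4 above Proposal Red: 4.
Ballots ranking Proposal Red above Measure 4: 15 − 4 = 11.
Proposal Red wins the head-to-head 11–4.

Proposal Red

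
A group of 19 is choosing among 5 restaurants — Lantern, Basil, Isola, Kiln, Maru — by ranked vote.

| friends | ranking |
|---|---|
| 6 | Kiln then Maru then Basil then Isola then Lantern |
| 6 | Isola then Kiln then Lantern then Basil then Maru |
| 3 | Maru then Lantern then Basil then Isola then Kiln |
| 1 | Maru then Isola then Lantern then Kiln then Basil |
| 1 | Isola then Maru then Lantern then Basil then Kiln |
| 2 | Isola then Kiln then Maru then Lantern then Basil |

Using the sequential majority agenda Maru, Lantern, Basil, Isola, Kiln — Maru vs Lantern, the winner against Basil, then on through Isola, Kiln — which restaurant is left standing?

Kiln

Round 1: Maru vs Lantern — 13–6, Maru advances.
Round 2: Maru vs Basil — 13–6, Maru advances.
Round 3: Maru vs Isola — 10–9, Maru advances.
Round 4: Maru vs Kiln — 5–14, Kiln advances.
Kiln survives the agenda.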